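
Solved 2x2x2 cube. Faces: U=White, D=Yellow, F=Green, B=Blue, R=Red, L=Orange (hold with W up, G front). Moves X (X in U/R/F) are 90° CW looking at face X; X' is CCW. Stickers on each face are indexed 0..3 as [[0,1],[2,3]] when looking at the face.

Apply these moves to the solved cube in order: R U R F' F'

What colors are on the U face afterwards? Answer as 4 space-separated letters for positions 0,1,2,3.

After move 1 (R): R=RRRR U=WGWG F=GYGY D=YBYB B=WBWB
After move 2 (U): U=WWGG F=RRGY R=WBRR B=OOWB L=GYOO
After move 3 (R): R=RWRB U=WRGY F=RBGB D=YWYO B=GOWB
After move 4 (F'): F=BBRG U=WRRR R=WWYB D=YOYO L=GYOG
After move 5 (F'): F=BGBR U=WRWY R=OWYB D=YGYO L=GROR
Query: U face = WRWY

Answer: W R W Y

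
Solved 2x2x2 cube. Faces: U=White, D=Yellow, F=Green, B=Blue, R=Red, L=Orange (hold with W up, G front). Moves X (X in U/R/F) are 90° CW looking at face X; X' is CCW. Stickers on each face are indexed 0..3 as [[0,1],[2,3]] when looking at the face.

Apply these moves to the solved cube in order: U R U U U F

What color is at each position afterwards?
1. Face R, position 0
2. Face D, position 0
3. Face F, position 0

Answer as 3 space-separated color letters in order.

Answer: W R G

Derivation:
After move 1 (U): U=WWWW F=RRGG R=BBRR B=OOBB L=GGOO
After move 2 (R): R=RBRB U=WRWG F=RYGY D=YBYO B=WOWB
After move 3 (U): U=WWGR F=RBGY R=WORB B=GGWB L=RYOO
After move 4 (U): U=GWRW F=WOGY R=GGRB B=RYWB L=RBOO
After move 5 (U): U=RGWW F=GGGY R=RYRB B=RBWB L=WOOO
After move 6 (F): F=GGYG U=RGOO R=WYWB D=RRYO L=WYOB
Query 1: R[0] = W
Query 2: D[0] = R
Query 3: F[0] = G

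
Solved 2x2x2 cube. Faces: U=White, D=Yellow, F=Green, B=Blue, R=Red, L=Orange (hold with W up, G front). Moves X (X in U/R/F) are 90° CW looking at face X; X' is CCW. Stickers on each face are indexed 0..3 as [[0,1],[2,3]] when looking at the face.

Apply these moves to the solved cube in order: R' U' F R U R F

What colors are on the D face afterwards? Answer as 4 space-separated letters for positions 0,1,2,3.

After move 1 (R'): R=RRRR U=WBWB F=GWGW D=YGYG B=YBYB
After move 2 (U'): U=BBWW F=OOGW R=GWRR B=RRYB L=YBOO
After move 3 (F): F=GOWO U=BBOB R=WWWR D=RGYG L=YYOG
After move 4 (R): R=WWRW U=BOOO F=GGWG D=RYYR B=BRBB
After move 5 (U): U=OBOO F=WWWG R=BRRW B=YYBB L=GGOG
After move 6 (R): R=RBWR U=OWOG F=WYWR D=RBYY B=OYBB
After move 7 (F): F=WWRY U=OWGG R=OBGR D=WRYY L=GROB
Query: D face = WRYY

Answer: W R Y Y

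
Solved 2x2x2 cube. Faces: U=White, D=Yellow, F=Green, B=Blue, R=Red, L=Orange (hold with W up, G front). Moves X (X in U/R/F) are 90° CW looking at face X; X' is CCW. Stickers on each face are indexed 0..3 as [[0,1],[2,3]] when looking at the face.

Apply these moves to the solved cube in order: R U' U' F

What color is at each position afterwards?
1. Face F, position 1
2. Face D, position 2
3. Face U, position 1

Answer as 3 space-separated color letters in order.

Answer: W Y W

Derivation:
After move 1 (R): R=RRRR U=WGWG F=GYGY D=YBYB B=WBWB
After move 2 (U'): U=GGWW F=OOGY R=GYRR B=RRWB L=WBOO
After move 3 (U'): U=GWGW F=WBGY R=OORR B=GYWB L=RROO
After move 4 (F): F=GWYB U=GWOR R=GOWR D=ROYB L=RYOB
Query 1: F[1] = W
Query 2: D[2] = Y
Query 3: U[1] = W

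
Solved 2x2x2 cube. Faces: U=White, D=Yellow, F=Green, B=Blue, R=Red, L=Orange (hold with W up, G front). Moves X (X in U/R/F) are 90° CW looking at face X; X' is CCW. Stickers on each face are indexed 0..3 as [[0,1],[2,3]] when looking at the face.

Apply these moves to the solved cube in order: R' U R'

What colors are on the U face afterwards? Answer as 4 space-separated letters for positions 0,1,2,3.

After move 1 (R'): R=RRRR U=WBWB F=GWGW D=YGYG B=YBYB
After move 2 (U): U=WWBB F=RRGW R=YBRR B=OOYB L=GWOO
After move 3 (R'): R=BRYR U=WYBO F=RWGB D=YRYW B=GOGB
Query: U face = WYBO

Answer: W Y B O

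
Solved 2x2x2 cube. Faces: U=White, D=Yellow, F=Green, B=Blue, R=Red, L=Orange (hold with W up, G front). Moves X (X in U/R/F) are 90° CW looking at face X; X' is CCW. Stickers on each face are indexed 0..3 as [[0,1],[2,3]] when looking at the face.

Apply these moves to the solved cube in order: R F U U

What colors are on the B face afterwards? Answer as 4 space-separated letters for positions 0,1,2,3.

Answer: G G W B

Derivation:
After move 1 (R): R=RRRR U=WGWG F=GYGY D=YBYB B=WBWB
After move 2 (F): F=GGYY U=WGOO R=WRGR D=RRYB L=OYOB
After move 3 (U): U=OWOG F=WRYY R=WBGR B=OYWB L=GGOB
After move 4 (U): U=OOGW F=WBYY R=OYGR B=GGWB L=WROB
Query: B face = GGWB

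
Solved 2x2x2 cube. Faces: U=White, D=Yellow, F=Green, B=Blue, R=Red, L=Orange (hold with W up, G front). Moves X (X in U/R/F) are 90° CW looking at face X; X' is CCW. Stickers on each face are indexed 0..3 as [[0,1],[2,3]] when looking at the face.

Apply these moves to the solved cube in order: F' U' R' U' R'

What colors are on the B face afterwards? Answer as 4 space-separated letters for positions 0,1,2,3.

Answer: G R W B

Derivation:
After move 1 (F'): F=GGGG U=WWRR R=YRYR D=OOYY L=OWOW
After move 2 (U'): U=WRWR F=OWGG R=GGYR B=YRBB L=BBOW
After move 3 (R'): R=GRGY U=WBWY F=ORGR D=OWYG B=YROB
After move 4 (U'): U=BYWW F=BBGR R=ORGY B=GROB L=YROW
After move 5 (R'): R=RYOG U=BOWG F=BYGW D=OBYR B=GRWB
Query: B face = GRWB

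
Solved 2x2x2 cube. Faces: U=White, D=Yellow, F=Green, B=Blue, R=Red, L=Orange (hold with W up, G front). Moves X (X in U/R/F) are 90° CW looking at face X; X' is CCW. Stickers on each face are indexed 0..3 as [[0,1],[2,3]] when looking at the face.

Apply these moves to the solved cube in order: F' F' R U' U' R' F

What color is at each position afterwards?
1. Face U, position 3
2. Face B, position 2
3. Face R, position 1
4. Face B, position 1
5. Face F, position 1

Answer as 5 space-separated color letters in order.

After move 1 (F'): F=GGGG U=WWRR R=YRYR D=OOYY L=OWOW
After move 2 (F'): F=GGGG U=WWYY R=OROR D=WWYY L=OROR
After move 3 (R): R=OORR U=WGYG F=GWGY D=WBYB B=YBWB
After move 4 (U'): U=GGWY F=ORGY R=GWRR B=OOWB L=YBOR
After move 5 (U'): U=GYGW F=YBGY R=ORRR B=GWWB L=OOOR
After move 6 (R'): R=RROR U=GWGG F=YYGW D=WBYY B=BWBB
After move 7 (F): F=GYWY U=GWRO R=GRGR D=ORYY L=OWOB
Query 1: U[3] = O
Query 2: B[2] = B
Query 3: R[1] = R
Query 4: B[1] = W
Query 5: F[1] = Y

Answer: O B R W Y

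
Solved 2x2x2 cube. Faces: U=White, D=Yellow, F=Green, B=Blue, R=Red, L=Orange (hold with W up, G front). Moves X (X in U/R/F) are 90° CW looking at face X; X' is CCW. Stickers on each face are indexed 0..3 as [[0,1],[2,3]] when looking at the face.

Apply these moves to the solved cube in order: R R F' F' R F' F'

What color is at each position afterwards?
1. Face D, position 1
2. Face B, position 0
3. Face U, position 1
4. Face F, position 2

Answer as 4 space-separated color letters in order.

After move 1 (R): R=RRRR U=WGWG F=GYGY D=YBYB B=WBWB
After move 2 (R): R=RRRR U=WYWY F=GBGB D=YWYW B=GBGB
After move 3 (F'): F=BBGG U=WYRR R=WRYR D=OOYW L=OYOW
After move 4 (F'): F=BGBG U=WYWY R=OROR D=YWYW L=OROR
After move 5 (R): R=OORR U=WGWG F=BWBW D=YGYG B=YBYB
After move 6 (F'): F=WWBB U=WGOR R=GOYR D=RRYG L=OGOW
After move 7 (F'): F=WBWB U=WGGY R=RORR D=GWYG L=OROO
Query 1: D[1] = W
Query 2: B[0] = Y
Query 3: U[1] = G
Query 4: F[2] = W

Answer: W Y G W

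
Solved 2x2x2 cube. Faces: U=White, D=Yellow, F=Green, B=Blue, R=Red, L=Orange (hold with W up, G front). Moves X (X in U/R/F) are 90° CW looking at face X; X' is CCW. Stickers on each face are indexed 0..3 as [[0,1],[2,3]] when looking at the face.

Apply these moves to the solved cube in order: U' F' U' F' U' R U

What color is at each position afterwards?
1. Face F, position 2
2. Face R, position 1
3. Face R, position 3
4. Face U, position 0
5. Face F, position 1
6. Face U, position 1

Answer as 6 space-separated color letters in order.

After move 1 (U'): U=WWWW F=OOGG R=GGRR B=RRBB L=BBOO
After move 2 (F'): F=OGOG U=WWGR R=YGYR D=BOYY L=BWOW
After move 3 (U'): U=WRWG F=BWOG R=OGYR B=YGBB L=RROW
After move 4 (F'): F=WGBO U=WROY R=OGBR D=RWYY L=RGOW
After move 5 (U'): U=RYWO F=RGBO R=WGBR B=OGBB L=YGOW
After move 6 (R): R=BWRG U=RGWO F=RWBY D=RBYO B=OGYB
After move 7 (U): U=WROG F=BWBY R=OGRG B=YGYB L=RWOW
Query 1: F[2] = B
Query 2: R[1] = G
Query 3: R[3] = G
Query 4: U[0] = W
Query 5: F[1] = W
Query 6: U[1] = R

Answer: B G G W W R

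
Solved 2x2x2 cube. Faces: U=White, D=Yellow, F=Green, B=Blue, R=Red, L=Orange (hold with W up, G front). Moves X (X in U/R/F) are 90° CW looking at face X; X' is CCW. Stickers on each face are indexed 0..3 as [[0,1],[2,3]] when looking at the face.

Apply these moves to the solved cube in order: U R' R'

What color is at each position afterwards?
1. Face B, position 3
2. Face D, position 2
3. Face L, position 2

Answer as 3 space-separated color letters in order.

Answer: B Y O

Derivation:
After move 1 (U): U=WWWW F=RRGG R=BBRR B=OOBB L=GGOO
After move 2 (R'): R=BRBR U=WBWO F=RWGW D=YRYG B=YOYB
After move 3 (R'): R=RRBB U=WYWY F=RBGO D=YWYW B=GORB
Query 1: B[3] = B
Query 2: D[2] = Y
Query 3: L[2] = O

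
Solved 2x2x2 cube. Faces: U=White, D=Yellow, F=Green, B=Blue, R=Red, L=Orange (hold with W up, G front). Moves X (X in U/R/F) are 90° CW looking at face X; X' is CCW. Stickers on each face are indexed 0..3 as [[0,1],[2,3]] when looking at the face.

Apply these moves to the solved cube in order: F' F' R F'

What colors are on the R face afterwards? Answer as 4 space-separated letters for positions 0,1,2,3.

Answer: B O W R

Derivation:
After move 1 (F'): F=GGGG U=WWRR R=YRYR D=OOYY L=OWOW
After move 2 (F'): F=GGGG U=WWYY R=OROR D=WWYY L=OROR
After move 3 (R): R=OORR U=WGYG F=GWGY D=WBYB B=YBWB
After move 4 (F'): F=WYGG U=WGOR R=BOWR D=RRYB L=OGOY
Query: R face = BOWR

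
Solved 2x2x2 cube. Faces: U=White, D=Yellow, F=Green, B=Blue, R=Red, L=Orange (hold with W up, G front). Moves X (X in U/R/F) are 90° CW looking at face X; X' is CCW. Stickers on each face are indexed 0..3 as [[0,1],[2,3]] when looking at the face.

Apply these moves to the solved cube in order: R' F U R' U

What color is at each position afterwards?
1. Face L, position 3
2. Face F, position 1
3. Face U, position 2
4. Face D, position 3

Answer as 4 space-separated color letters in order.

After move 1 (R'): R=RRRR U=WBWB F=GWGW D=YGYG B=YBYB
After move 2 (F): F=GGWW U=WBOO R=WRBR D=RRYG L=OYOG
After move 3 (U): U=OWOB F=WRWW R=YBBR B=OYYB L=GGOG
After move 4 (R'): R=BRYB U=OYOO F=WWWB D=RRYW B=GYRB
After move 5 (U): U=OOOY F=BRWB R=GYYB B=GGRB L=WWOG
Query 1: L[3] = G
Query 2: F[1] = R
Query 3: U[2] = O
Query 4: D[3] = W

Answer: G R O W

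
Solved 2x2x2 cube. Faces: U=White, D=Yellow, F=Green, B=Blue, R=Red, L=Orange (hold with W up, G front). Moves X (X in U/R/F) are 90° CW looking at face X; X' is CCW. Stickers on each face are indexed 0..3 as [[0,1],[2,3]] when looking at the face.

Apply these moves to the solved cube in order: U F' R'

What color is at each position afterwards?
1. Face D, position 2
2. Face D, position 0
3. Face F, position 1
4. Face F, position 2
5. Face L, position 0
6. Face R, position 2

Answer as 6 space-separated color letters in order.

Answer: Y G W R G Y

Derivation:
After move 1 (U): U=WWWW F=RRGG R=BBRR B=OOBB L=GGOO
After move 2 (F'): F=RGRG U=WWBR R=YBYR D=GOYY L=GWOW
After move 3 (R'): R=BRYY U=WBBO F=RWRR D=GGYG B=YOOB
Query 1: D[2] = Y
Query 2: D[0] = G
Query 3: F[1] = W
Query 4: F[2] = R
Query 5: L[0] = G
Query 6: R[2] = Y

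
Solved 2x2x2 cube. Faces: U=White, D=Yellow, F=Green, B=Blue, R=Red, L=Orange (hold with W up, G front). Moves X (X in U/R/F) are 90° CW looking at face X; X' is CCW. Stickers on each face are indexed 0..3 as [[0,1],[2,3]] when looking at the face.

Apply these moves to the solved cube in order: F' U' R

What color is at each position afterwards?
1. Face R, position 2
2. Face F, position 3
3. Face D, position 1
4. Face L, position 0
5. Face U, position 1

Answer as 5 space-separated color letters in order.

Answer: R Y B B W

Derivation:
After move 1 (F'): F=GGGG U=WWRR R=YRYR D=OOYY L=OWOW
After move 2 (U'): U=WRWR F=OWGG R=GGYR B=YRBB L=BBOW
After move 3 (R): R=YGRG U=WWWG F=OOGY D=OBYY B=RRRB
Query 1: R[2] = R
Query 2: F[3] = Y
Query 3: D[1] = B
Query 4: L[0] = B
Query 5: U[1] = W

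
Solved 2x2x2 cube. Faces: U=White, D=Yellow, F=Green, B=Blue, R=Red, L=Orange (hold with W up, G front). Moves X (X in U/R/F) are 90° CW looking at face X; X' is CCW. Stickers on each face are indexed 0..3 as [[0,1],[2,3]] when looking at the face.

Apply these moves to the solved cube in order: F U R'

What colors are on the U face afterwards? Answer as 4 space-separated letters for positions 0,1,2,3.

After move 1 (F): F=GGGG U=WWOO R=WRWR D=RRYY L=OYOY
After move 2 (U): U=OWOW F=WRGG R=BBWR B=OYBB L=GGOY
After move 3 (R'): R=BRBW U=OBOO F=WWGW D=RRYG B=YYRB
Query: U face = OBOO

Answer: O B O O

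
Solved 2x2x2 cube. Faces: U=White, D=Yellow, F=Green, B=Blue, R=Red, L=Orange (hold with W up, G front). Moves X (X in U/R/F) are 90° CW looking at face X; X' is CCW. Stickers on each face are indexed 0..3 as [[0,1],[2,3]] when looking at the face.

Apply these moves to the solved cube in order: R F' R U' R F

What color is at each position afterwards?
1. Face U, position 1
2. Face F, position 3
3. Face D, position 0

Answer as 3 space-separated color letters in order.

After move 1 (R): R=RRRR U=WGWG F=GYGY D=YBYB B=WBWB
After move 2 (F'): F=YYGG U=WGRR R=BRYR D=OOYB L=OGOW
After move 3 (R): R=YBRR U=WYRG F=YOGB D=OWYW B=RBGB
After move 4 (U'): U=YGWR F=OGGB R=YORR B=YBGB L=RBOW
After move 5 (R): R=RYRO U=YGWB F=OWGW D=OGYY B=RBGB
After move 6 (F): F=GOWW U=YGWB R=WYBO D=RRYY L=ROOG
Query 1: U[1] = G
Query 2: F[3] = W
Query 3: D[0] = R

Answer: G W R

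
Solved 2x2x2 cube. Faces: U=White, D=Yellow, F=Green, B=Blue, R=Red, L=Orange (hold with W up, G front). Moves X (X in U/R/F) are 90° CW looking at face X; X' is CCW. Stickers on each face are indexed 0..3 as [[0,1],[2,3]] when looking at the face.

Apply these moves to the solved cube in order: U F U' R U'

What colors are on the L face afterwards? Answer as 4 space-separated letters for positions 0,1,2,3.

Answer: O B O Y

Derivation:
After move 1 (U): U=WWWW F=RRGG R=BBRR B=OOBB L=GGOO
After move 2 (F): F=GRGR U=WWOG R=WBWR D=RBYY L=GYOY
After move 3 (U'): U=WGWO F=GYGR R=GRWR B=WBBB L=OOOY
After move 4 (R): R=WGRR U=WYWR F=GBGY D=RBYW B=OBGB
After move 5 (U'): U=YRWW F=OOGY R=GBRR B=WGGB L=OBOY
Query: L face = OBOY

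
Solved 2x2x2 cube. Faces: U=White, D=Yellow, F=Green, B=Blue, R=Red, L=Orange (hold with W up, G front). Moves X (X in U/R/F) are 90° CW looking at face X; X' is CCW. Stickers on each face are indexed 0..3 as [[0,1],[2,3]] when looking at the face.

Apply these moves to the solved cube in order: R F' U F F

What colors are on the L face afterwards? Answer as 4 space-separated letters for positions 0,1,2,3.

Answer: Y Y O W

Derivation:
After move 1 (R): R=RRRR U=WGWG F=GYGY D=YBYB B=WBWB
After move 2 (F'): F=YYGG U=WGRR R=BRYR D=OOYB L=OGOW
After move 3 (U): U=RWRG F=BRGG R=WBYR B=OGWB L=YYOW
After move 4 (F): F=GBGR U=RWWY R=RBGR D=YWYB L=YOOO
After move 5 (F): F=GGRB U=RWOO R=WBYR D=GRYB L=YYOW
Query: L face = YYOW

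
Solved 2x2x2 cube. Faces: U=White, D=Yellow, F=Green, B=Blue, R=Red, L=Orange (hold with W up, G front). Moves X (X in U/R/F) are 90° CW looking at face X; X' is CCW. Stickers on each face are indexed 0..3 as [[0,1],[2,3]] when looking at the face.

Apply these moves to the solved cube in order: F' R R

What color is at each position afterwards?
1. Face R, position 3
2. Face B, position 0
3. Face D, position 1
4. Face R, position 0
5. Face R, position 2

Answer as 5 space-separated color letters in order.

Answer: Y G W R R

Derivation:
After move 1 (F'): F=GGGG U=WWRR R=YRYR D=OOYY L=OWOW
After move 2 (R): R=YYRR U=WGRG F=GOGY D=OBYB B=RBWB
After move 3 (R): R=RYRY U=WORY F=GBGB D=OWYR B=GBGB
Query 1: R[3] = Y
Query 2: B[0] = G
Query 3: D[1] = W
Query 4: R[0] = R
Query 5: R[2] = R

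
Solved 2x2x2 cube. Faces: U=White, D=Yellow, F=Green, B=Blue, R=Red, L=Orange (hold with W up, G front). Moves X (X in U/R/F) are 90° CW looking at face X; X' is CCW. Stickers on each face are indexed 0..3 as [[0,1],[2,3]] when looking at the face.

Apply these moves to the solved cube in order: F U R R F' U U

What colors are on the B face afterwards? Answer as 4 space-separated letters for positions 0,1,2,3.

After move 1 (F): F=GGGG U=WWOO R=WRWR D=RRYY L=OYOY
After move 2 (U): U=OWOW F=WRGG R=BBWR B=OYBB L=GGOY
After move 3 (R): R=WBRB U=OROG F=WRGY D=RBYO B=WYWB
After move 4 (R): R=RWBB U=OROY F=WBGO D=RWYW B=GYRB
After move 5 (F'): F=BOWG U=ORRB R=WWRB D=GYYW L=GYOO
After move 6 (U): U=ROBR F=WWWG R=GYRB B=GYRB L=BOOO
After move 7 (U): U=BRRO F=GYWG R=GYRB B=BORB L=WWOO
Query: B face = BORB

Answer: B O R B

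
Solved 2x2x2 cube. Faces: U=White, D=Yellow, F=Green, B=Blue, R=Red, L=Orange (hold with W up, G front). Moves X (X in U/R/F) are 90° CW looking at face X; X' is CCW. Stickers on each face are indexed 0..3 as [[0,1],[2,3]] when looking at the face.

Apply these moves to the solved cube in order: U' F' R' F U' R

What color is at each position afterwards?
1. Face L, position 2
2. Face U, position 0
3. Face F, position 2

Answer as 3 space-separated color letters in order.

Answer: O B R

Derivation:
After move 1 (U'): U=WWWW F=OOGG R=GGRR B=RRBB L=BBOO
After move 2 (F'): F=OGOG U=WWGR R=YGYR D=BOYY L=BWOW
After move 3 (R'): R=GRYY U=WBGR F=OWOR D=BGYG B=YROB
After move 4 (F): F=OORW U=WBWW R=GRRY D=YGYG L=BBOG
After move 5 (U'): U=BWWW F=BBRW R=OORY B=GROB L=YROG
After move 6 (R): R=ROYO U=BBWW F=BGRG D=YOYG B=WRWB
Query 1: L[2] = O
Query 2: U[0] = B
Query 3: F[2] = R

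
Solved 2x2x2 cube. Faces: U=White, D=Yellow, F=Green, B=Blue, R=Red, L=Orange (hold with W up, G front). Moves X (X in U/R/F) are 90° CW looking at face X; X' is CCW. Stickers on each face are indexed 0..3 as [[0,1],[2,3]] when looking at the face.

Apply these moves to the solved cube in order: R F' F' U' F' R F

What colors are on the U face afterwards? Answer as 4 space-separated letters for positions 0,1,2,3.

After move 1 (R): R=RRRR U=WGWG F=GYGY D=YBYB B=WBWB
After move 2 (F'): F=YYGG U=WGRR R=BRYR D=OOYB L=OGOW
After move 3 (F'): F=YGYG U=WGBY R=OROR D=GWYB L=OROR
After move 4 (U'): U=GYWB F=ORYG R=YGOR B=ORWB L=WBOR
After move 5 (F'): F=RGOY U=GYYO R=WGGR D=BRYB L=WBOW
After move 6 (R): R=GWRG U=GGYY F=RROB D=BWYO B=ORYB
After move 7 (F): F=ORBR U=GGWB R=YWYG D=RGYO L=WBOW
Query: U face = GGWB

Answer: G G W B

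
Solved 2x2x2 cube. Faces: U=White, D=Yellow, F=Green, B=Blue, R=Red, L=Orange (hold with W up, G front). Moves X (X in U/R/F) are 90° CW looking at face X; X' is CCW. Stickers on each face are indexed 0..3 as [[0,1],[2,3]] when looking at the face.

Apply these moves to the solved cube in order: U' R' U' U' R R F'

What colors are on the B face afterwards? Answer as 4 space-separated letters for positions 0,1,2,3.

After move 1 (U'): U=WWWW F=OOGG R=GGRR B=RRBB L=BBOO
After move 2 (R'): R=GRGR U=WBWR F=OWGW D=YOYG B=YRYB
After move 3 (U'): U=BRWW F=BBGW R=OWGR B=GRYB L=YROO
After move 4 (U'): U=RWBW F=YRGW R=BBGR B=OWYB L=GROO
After move 5 (R): R=GBRB U=RRBW F=YOGG D=YYYO B=WWWB
After move 6 (R): R=RGBB U=ROBG F=YYGO D=YWYW B=WWRB
After move 7 (F'): F=YOYG U=RORB R=WGYB D=ROYW L=GGOB
Query: B face = WWRB

Answer: W W R B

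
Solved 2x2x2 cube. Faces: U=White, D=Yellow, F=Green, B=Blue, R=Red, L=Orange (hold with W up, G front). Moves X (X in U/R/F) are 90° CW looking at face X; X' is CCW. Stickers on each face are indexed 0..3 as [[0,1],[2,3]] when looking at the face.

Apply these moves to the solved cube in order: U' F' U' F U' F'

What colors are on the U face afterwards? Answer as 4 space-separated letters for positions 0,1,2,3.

Answer: R R O G

Derivation:
After move 1 (U'): U=WWWW F=OOGG R=GGRR B=RRBB L=BBOO
After move 2 (F'): F=OGOG U=WWGR R=YGYR D=BOYY L=BWOW
After move 3 (U'): U=WRWG F=BWOG R=OGYR B=YGBB L=RROW
After move 4 (F): F=OBGW U=WRWR R=WGGR D=YOYY L=RBOO
After move 5 (U'): U=RRWW F=RBGW R=OBGR B=WGBB L=YGOO
After move 6 (F'): F=BWRG U=RROG R=OBYR D=GOYY L=YWOW
Query: U face = RROG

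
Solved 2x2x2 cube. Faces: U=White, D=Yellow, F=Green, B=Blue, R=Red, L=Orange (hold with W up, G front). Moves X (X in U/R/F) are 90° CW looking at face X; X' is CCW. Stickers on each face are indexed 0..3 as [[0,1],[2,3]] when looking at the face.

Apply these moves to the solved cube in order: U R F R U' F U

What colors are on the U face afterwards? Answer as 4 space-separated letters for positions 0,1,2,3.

After move 1 (U): U=WWWW F=RRGG R=BBRR B=OOBB L=GGOO
After move 2 (R): R=RBRB U=WRWG F=RYGY D=YBYO B=WOWB
After move 3 (F): F=GRYY U=WROG R=WBGB D=RRYO L=GYOB
After move 4 (R): R=GWBB U=WROY F=GRYO D=RWYW B=GORB
After move 5 (U'): U=RYWO F=GYYO R=GRBB B=GWRB L=GOOB
After move 6 (F): F=YGOY U=RYBO R=WROB D=BGYW L=GROW
After move 7 (U): U=BROY F=WROY R=GWOB B=GRRB L=YGOW
Query: U face = BROY

Answer: B R O Y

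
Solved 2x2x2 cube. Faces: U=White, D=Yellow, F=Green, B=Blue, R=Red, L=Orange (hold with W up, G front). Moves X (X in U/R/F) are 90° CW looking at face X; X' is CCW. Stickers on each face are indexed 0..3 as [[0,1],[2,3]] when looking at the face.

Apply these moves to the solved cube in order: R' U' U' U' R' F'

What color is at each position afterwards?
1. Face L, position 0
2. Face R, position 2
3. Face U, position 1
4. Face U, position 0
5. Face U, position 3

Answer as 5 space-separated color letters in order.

Answer: G Y Y W Y

Derivation:
After move 1 (R'): R=RRRR U=WBWB F=GWGW D=YGYG B=YBYB
After move 2 (U'): U=BBWW F=OOGW R=GWRR B=RRYB L=YBOO
After move 3 (U'): U=BWBW F=YBGW R=OORR B=GWYB L=RROO
After move 4 (U'): U=WWBB F=RRGW R=YBRR B=OOYB L=GWOO
After move 5 (R'): R=BRYR U=WYBO F=RWGB D=YRYW B=GOGB
After move 6 (F'): F=WBRG U=WYBY R=RRYR D=WOYW L=GOOB
Query 1: L[0] = G
Query 2: R[2] = Y
Query 3: U[1] = Y
Query 4: U[0] = W
Query 5: U[3] = Y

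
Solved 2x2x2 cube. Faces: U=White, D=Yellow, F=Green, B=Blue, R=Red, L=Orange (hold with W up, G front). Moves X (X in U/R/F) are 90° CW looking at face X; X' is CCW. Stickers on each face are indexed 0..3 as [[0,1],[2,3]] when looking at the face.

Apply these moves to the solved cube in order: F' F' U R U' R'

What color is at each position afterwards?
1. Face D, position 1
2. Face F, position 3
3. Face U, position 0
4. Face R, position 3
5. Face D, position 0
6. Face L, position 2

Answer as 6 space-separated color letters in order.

After move 1 (F'): F=GGGG U=WWRR R=YRYR D=OOYY L=OWOW
After move 2 (F'): F=GGGG U=WWYY R=OROR D=WWYY L=OROR
After move 3 (U): U=YWYW F=ORGG R=BBOR B=ORBB L=GGOR
After move 4 (R): R=OBRB U=YRYG F=OWGY D=WBYO B=WRWB
After move 5 (U'): U=RGYY F=GGGY R=OWRB B=OBWB L=WROR
After move 6 (R'): R=WBOR U=RWYO F=GGGY D=WGYY B=OBBB
Query 1: D[1] = G
Query 2: F[3] = Y
Query 3: U[0] = R
Query 4: R[3] = R
Query 5: D[0] = W
Query 6: L[2] = O

Answer: G Y R R W O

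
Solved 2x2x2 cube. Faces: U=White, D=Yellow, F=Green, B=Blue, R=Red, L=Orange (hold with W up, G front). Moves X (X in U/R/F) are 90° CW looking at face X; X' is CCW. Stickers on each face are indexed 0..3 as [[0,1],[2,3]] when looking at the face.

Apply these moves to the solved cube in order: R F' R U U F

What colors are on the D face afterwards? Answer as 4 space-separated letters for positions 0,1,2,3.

After move 1 (R): R=RRRR U=WGWG F=GYGY D=YBYB B=WBWB
After move 2 (F'): F=YYGG U=WGRR R=BRYR D=OOYB L=OGOW
After move 3 (R): R=YBRR U=WYRG F=YOGB D=OWYW B=RBGB
After move 4 (U): U=RWGY F=YBGB R=RBRR B=OGGB L=YOOW
After move 5 (U): U=GRYW F=RBGB R=OGRR B=YOGB L=YBOW
After move 6 (F): F=GRBB U=GRWB R=YGWR D=ROYW L=YOOW
Query: D face = ROYW

Answer: R O Y W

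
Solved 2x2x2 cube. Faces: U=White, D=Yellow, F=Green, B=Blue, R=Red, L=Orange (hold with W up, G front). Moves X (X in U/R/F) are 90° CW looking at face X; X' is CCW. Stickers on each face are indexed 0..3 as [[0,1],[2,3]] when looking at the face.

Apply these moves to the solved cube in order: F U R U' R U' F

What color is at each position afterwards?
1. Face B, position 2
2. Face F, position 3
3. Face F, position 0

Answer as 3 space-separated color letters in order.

Answer: G Y G

Derivation:
After move 1 (F): F=GGGG U=WWOO R=WRWR D=RRYY L=OYOY
After move 2 (U): U=OWOW F=WRGG R=BBWR B=OYBB L=GGOY
After move 3 (R): R=WBRB U=OROG F=WRGY D=RBYO B=WYWB
After move 4 (U'): U=RGOO F=GGGY R=WRRB B=WBWB L=WYOY
After move 5 (R): R=RWBR U=RGOY F=GBGO D=RWYW B=OBGB
After move 6 (U'): U=GYRO F=WYGO R=GBBR B=RWGB L=OBOY
After move 7 (F): F=GWOY U=GYYB R=RBOR D=BGYW L=OROW
Query 1: B[2] = G
Query 2: F[3] = Y
Query 3: F[0] = G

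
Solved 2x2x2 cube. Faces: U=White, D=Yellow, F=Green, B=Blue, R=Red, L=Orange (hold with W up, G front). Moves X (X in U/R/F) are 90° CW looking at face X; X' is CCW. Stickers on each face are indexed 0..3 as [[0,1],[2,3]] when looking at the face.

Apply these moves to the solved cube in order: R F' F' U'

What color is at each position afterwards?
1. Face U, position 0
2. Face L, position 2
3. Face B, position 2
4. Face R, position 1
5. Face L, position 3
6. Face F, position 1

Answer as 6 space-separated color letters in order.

After move 1 (R): R=RRRR U=WGWG F=GYGY D=YBYB B=WBWB
After move 2 (F'): F=YYGG U=WGRR R=BRYR D=OOYB L=OGOW
After move 3 (F'): F=YGYG U=WGBY R=OROR D=GWYB L=OROR
After move 4 (U'): U=GYWB F=ORYG R=YGOR B=ORWB L=WBOR
Query 1: U[0] = G
Query 2: L[2] = O
Query 3: B[2] = W
Query 4: R[1] = G
Query 5: L[3] = R
Query 6: F[1] = R

Answer: G O W G R R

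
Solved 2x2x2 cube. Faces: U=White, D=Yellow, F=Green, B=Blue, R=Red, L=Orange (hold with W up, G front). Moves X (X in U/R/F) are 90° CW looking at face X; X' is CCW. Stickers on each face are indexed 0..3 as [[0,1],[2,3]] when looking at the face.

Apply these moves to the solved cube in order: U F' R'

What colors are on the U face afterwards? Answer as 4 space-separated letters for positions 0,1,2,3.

After move 1 (U): U=WWWW F=RRGG R=BBRR B=OOBB L=GGOO
After move 2 (F'): F=RGRG U=WWBR R=YBYR D=GOYY L=GWOW
After move 3 (R'): R=BRYY U=WBBO F=RWRR D=GGYG B=YOOB
Query: U face = WBBO

Answer: W B B O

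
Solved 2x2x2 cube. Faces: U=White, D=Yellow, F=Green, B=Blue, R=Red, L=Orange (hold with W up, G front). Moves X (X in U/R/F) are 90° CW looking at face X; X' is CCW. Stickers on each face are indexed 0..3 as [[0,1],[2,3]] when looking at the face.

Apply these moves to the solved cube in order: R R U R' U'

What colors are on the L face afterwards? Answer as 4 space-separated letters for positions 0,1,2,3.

After move 1 (R): R=RRRR U=WGWG F=GYGY D=YBYB B=WBWB
After move 2 (R): R=RRRR U=WYWY F=GBGB D=YWYW B=GBGB
After move 3 (U): U=WWYY F=RRGB R=GBRR B=OOGB L=GBOO
After move 4 (R'): R=BRGR U=WGYO F=RWGY D=YRYB B=WOWB
After move 5 (U'): U=GOWY F=GBGY R=RWGR B=BRWB L=WOOO
Query: L face = WOOO

Answer: W O O O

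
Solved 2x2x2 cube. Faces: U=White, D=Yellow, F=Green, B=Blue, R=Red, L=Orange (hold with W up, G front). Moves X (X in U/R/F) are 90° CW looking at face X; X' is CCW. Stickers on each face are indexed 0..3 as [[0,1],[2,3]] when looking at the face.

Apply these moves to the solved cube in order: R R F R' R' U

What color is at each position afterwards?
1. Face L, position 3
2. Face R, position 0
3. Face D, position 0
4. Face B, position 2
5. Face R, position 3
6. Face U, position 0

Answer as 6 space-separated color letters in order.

Answer: W B R G W O

Derivation:
After move 1 (R): R=RRRR U=WGWG F=GYGY D=YBYB B=WBWB
After move 2 (R): R=RRRR U=WYWY F=GBGB D=YWYW B=GBGB
After move 3 (F): F=GGBB U=WYOO R=WRYR D=RRYW L=OYOW
After move 4 (R'): R=RRWY U=WGOG F=GYBO D=RGYB B=WBRB
After move 5 (R'): R=RYRW U=WROW F=GGBG D=RYYO B=BBGB
After move 6 (U): U=OWWR F=RYBG R=BBRW B=OYGB L=GGOW
Query 1: L[3] = W
Query 2: R[0] = B
Query 3: D[0] = R
Query 4: B[2] = G
Query 5: R[3] = W
Query 6: U[0] = O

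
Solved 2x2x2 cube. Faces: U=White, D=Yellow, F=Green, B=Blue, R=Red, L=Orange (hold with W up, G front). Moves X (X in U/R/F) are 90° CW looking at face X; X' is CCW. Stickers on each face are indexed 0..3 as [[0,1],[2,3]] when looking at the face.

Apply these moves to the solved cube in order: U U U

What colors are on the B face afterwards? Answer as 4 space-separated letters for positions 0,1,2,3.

After move 1 (U): U=WWWW F=RRGG R=BBRR B=OOBB L=GGOO
After move 2 (U): U=WWWW F=BBGG R=OORR B=GGBB L=RROO
After move 3 (U): U=WWWW F=OOGG R=GGRR B=RRBB L=BBOO
Query: B face = RRBB

Answer: R R B B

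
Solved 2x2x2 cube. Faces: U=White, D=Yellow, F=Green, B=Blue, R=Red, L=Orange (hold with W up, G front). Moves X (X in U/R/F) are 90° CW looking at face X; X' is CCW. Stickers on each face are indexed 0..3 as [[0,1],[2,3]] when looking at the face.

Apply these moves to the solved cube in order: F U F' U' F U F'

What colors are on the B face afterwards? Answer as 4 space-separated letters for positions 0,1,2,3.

After move 1 (F): F=GGGG U=WWOO R=WRWR D=RRYY L=OYOY
After move 2 (U): U=OWOW F=WRGG R=BBWR B=OYBB L=GGOY
After move 3 (F'): F=RGWG U=OWBW R=RBRR D=GYYY L=GWOO
After move 4 (U'): U=WWOB F=GWWG R=RGRR B=RBBB L=OYOO
After move 5 (F): F=WGGW U=WWOY R=OGBR D=RRYY L=OGOY
After move 6 (U): U=OWYW F=OGGW R=RBBR B=OGBB L=WGOY
After move 7 (F'): F=GWOG U=OWRB R=RBRR D=GYYY L=WWOY
Query: B face = OGBB

Answer: O G B B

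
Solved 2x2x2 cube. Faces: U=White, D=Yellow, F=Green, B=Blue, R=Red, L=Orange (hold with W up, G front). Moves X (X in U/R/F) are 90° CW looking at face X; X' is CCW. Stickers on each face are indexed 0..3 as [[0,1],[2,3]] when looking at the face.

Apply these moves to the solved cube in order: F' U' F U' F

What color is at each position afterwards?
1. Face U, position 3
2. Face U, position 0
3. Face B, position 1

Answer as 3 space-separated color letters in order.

Answer: R R G

Derivation:
After move 1 (F'): F=GGGG U=WWRR R=YRYR D=OOYY L=OWOW
After move 2 (U'): U=WRWR F=OWGG R=GGYR B=YRBB L=BBOW
After move 3 (F): F=GOGW U=WRWB R=WGRR D=YGYY L=BOOO
After move 4 (U'): U=RBWW F=BOGW R=GORR B=WGBB L=YROO
After move 5 (F): F=GBWO U=RBOR R=WOWR D=RGYY L=YYOG
Query 1: U[3] = R
Query 2: U[0] = R
Query 3: B[1] = G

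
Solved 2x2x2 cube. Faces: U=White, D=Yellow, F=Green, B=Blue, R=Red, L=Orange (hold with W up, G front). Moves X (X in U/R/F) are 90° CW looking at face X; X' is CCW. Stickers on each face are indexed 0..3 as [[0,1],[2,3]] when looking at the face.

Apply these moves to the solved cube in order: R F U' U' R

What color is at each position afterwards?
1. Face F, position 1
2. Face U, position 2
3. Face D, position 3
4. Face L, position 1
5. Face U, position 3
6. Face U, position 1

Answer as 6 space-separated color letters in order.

Answer: R G G R Y B

Derivation:
After move 1 (R): R=RRRR U=WGWG F=GYGY D=YBYB B=WBWB
After move 2 (F): F=GGYY U=WGOO R=WRGR D=RRYB L=OYOB
After move 3 (U'): U=GOWO F=OYYY R=GGGR B=WRWB L=WBOB
After move 4 (U'): U=OOGW F=WBYY R=OYGR B=GGWB L=WROB
After move 5 (R): R=GORY U=OBGY F=WRYB D=RWYG B=WGOB
Query 1: F[1] = R
Query 2: U[2] = G
Query 3: D[3] = G
Query 4: L[1] = R
Query 5: U[3] = Y
Query 6: U[1] = B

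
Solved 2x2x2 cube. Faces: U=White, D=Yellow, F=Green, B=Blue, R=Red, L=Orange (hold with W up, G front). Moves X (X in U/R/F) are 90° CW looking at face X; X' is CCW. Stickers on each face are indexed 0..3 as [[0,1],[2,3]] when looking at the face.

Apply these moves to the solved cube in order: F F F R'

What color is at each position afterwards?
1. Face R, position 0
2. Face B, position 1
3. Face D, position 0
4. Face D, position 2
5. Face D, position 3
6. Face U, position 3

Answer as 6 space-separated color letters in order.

Answer: R B O Y G B

Derivation:
After move 1 (F): F=GGGG U=WWOO R=WRWR D=RRYY L=OYOY
After move 2 (F): F=GGGG U=WWYY R=OROR D=WWYY L=OROR
After move 3 (F): F=GGGG U=WWRR R=YRYR D=OOYY L=OWOW
After move 4 (R'): R=RRYY U=WBRB F=GWGR D=OGYG B=YBOB
Query 1: R[0] = R
Query 2: B[1] = B
Query 3: D[0] = O
Query 4: D[2] = Y
Query 5: D[3] = G
Query 6: U[3] = B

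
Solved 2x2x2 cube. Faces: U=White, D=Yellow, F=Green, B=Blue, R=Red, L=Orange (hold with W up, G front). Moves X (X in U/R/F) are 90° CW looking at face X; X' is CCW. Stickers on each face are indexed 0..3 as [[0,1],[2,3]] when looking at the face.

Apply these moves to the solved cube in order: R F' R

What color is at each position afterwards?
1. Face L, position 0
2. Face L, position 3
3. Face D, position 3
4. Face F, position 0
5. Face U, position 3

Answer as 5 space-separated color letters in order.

After move 1 (R): R=RRRR U=WGWG F=GYGY D=YBYB B=WBWB
After move 2 (F'): F=YYGG U=WGRR R=BRYR D=OOYB L=OGOW
After move 3 (R): R=YBRR U=WYRG F=YOGB D=OWYW B=RBGB
Query 1: L[0] = O
Query 2: L[3] = W
Query 3: D[3] = W
Query 4: F[0] = Y
Query 5: U[3] = G

Answer: O W W Y G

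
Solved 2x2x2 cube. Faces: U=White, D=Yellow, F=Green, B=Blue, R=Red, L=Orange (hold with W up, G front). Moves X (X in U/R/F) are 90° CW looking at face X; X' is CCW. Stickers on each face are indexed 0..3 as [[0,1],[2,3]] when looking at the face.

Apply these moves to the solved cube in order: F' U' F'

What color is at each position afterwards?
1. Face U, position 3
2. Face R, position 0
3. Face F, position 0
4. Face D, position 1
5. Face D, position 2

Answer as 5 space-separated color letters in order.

Answer: Y O W W Y

Derivation:
After move 1 (F'): F=GGGG U=WWRR R=YRYR D=OOYY L=OWOW
After move 2 (U'): U=WRWR F=OWGG R=GGYR B=YRBB L=BBOW
After move 3 (F'): F=WGOG U=WRGY R=OGOR D=BWYY L=BROW
Query 1: U[3] = Y
Query 2: R[0] = O
Query 3: F[0] = W
Query 4: D[1] = W
Query 5: D[2] = Y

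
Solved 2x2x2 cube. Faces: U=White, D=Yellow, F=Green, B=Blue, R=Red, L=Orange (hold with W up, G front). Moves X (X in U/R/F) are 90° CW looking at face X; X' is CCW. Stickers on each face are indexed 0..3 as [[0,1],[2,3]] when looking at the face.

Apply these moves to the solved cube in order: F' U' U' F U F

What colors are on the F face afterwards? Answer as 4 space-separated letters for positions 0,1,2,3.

After move 1 (F'): F=GGGG U=WWRR R=YRYR D=OOYY L=OWOW
After move 2 (U'): U=WRWR F=OWGG R=GGYR B=YRBB L=BBOW
After move 3 (U'): U=RRWW F=BBGG R=OWYR B=GGBB L=YROW
After move 4 (F): F=GBGB U=RRWR R=WWWR D=YOYY L=YOOO
After move 5 (U): U=WRRR F=WWGB R=GGWR B=YOBB L=GBOO
After move 6 (F): F=GWBW U=WROB R=RGRR D=WGYY L=GYOO
Query: F face = GWBW

Answer: G W B W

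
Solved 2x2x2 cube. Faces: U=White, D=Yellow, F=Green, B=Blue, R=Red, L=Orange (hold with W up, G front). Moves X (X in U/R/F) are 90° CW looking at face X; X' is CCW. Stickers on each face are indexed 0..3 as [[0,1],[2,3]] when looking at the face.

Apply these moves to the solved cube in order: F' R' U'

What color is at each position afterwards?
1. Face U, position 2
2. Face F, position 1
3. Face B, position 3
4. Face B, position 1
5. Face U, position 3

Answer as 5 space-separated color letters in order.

After move 1 (F'): F=GGGG U=WWRR R=YRYR D=OOYY L=OWOW
After move 2 (R'): R=RRYY U=WBRB F=GWGR D=OGYG B=YBOB
After move 3 (U'): U=BBWR F=OWGR R=GWYY B=RROB L=YBOW
Query 1: U[2] = W
Query 2: F[1] = W
Query 3: B[3] = B
Query 4: B[1] = R
Query 5: U[3] = R

Answer: W W B R R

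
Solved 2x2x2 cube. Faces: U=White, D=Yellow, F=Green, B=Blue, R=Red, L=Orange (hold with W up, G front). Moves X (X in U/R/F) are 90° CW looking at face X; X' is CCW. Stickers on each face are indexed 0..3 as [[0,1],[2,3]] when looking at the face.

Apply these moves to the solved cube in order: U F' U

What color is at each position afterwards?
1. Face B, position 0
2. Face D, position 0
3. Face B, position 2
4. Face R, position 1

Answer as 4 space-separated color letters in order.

After move 1 (U): U=WWWW F=RRGG R=BBRR B=OOBB L=GGOO
After move 2 (F'): F=RGRG U=WWBR R=YBYR D=GOYY L=GWOW
After move 3 (U): U=BWRW F=YBRG R=OOYR B=GWBB L=RGOW
Query 1: B[0] = G
Query 2: D[0] = G
Query 3: B[2] = B
Query 4: R[1] = O

Answer: G G B O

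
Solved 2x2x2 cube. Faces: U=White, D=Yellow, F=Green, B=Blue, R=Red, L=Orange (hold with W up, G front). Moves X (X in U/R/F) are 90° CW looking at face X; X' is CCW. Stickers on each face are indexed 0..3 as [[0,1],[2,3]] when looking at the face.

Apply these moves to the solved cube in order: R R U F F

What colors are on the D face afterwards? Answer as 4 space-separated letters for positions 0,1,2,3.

After move 1 (R): R=RRRR U=WGWG F=GYGY D=YBYB B=WBWB
After move 2 (R): R=RRRR U=WYWY F=GBGB D=YWYW B=GBGB
After move 3 (U): U=WWYY F=RRGB R=GBRR B=OOGB L=GBOO
After move 4 (F): F=GRBR U=WWOB R=YBYR D=RGYW L=GYOW
After move 5 (F): F=BGRR U=WWWY R=OBBR D=YYYW L=GROG
Query: D face = YYYW

Answer: Y Y Y W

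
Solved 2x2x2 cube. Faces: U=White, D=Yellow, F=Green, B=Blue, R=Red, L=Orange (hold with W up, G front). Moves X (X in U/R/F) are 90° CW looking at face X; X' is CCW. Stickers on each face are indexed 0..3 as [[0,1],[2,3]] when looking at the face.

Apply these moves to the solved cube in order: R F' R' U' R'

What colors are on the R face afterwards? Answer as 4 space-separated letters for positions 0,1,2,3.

Answer: G Y Y B

Derivation:
After move 1 (R): R=RRRR U=WGWG F=GYGY D=YBYB B=WBWB
After move 2 (F'): F=YYGG U=WGRR R=BRYR D=OOYB L=OGOW
After move 3 (R'): R=RRBY U=WWRW F=YGGR D=OYYG B=BBOB
After move 4 (U'): U=WWWR F=OGGR R=YGBY B=RROB L=BBOW
After move 5 (R'): R=GYYB U=WOWR F=OWGR D=OGYR B=GRYB
Query: R face = GYYB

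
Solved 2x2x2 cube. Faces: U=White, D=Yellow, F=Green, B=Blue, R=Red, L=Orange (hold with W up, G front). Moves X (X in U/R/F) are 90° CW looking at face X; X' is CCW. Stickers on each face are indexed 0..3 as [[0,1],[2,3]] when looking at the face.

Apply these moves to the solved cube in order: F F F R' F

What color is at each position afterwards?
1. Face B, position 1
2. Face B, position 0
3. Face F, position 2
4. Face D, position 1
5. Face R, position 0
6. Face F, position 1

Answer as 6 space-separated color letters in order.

After move 1 (F): F=GGGG U=WWOO R=WRWR D=RRYY L=OYOY
After move 2 (F): F=GGGG U=WWYY R=OROR D=WWYY L=OROR
After move 3 (F): F=GGGG U=WWRR R=YRYR D=OOYY L=OWOW
After move 4 (R'): R=RRYY U=WBRB F=GWGR D=OGYG B=YBOB
After move 5 (F): F=GGRW U=WBWW R=RRBY D=YRYG L=OOOG
Query 1: B[1] = B
Query 2: B[0] = Y
Query 3: F[2] = R
Query 4: D[1] = R
Query 5: R[0] = R
Query 6: F[1] = G

Answer: B Y R R R G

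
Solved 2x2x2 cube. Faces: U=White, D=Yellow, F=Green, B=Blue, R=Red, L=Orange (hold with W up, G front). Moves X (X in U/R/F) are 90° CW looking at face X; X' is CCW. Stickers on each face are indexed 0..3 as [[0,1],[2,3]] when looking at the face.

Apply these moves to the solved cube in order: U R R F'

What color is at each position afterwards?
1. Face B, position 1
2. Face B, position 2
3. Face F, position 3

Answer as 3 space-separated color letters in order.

Answer: O R G

Derivation:
After move 1 (U): U=WWWW F=RRGG R=BBRR B=OOBB L=GGOO
After move 2 (R): R=RBRB U=WRWG F=RYGY D=YBYO B=WOWB
After move 3 (R): R=RRBB U=WYWY F=RBGO D=YWYW B=GORB
After move 4 (F'): F=BORG U=WYRB R=WRYB D=GOYW L=GYOW
Query 1: B[1] = O
Query 2: B[2] = R
Query 3: F[3] = G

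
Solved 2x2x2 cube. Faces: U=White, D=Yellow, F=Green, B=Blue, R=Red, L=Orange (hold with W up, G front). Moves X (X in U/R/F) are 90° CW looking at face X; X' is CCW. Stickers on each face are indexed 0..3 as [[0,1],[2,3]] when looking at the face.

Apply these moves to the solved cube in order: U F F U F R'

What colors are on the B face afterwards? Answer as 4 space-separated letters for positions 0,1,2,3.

Answer: Y R O B

Derivation:
After move 1 (U): U=WWWW F=RRGG R=BBRR B=OOBB L=GGOO
After move 2 (F): F=GRGR U=WWOG R=WBWR D=RBYY L=GYOY
After move 3 (F): F=GGRR U=WWYY R=OBGR D=WWYY L=GROB
After move 4 (U): U=YWYW F=OBRR R=OOGR B=GRBB L=GGOB
After move 5 (F): F=RORB U=YWBG R=YOWR D=GOYY L=GWOW
After move 6 (R'): R=ORYW U=YBBG F=RWRG D=GOYB B=YROB
Query: B face = YROB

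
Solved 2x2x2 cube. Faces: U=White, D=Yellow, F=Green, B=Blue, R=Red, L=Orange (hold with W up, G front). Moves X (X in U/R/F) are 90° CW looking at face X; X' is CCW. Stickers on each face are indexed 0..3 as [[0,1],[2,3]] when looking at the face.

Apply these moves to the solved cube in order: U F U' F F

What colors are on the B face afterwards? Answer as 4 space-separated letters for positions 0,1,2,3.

Answer: W B B B

Derivation:
After move 1 (U): U=WWWW F=RRGG R=BBRR B=OOBB L=GGOO
After move 2 (F): F=GRGR U=WWOG R=WBWR D=RBYY L=GYOY
After move 3 (U'): U=WGWO F=GYGR R=GRWR B=WBBB L=OOOY
After move 4 (F): F=GGRY U=WGYO R=WROR D=WGYY L=OROB
After move 5 (F): F=RGYG U=WGBR R=YROR D=OWYY L=OWOG
Query: B face = WBBB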